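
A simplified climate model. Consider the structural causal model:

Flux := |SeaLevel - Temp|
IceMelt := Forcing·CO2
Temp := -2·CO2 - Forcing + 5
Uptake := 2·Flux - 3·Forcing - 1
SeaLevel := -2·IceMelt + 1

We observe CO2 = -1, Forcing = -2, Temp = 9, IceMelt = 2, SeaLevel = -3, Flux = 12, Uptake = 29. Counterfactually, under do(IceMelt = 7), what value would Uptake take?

The intervention breaks the incoming arrows to IceMelt: IceMelt := Forcing·CO2 no longer applies, and IceMelt = 7.
Temp = -2·CO2 - Forcing + 5  [with CO2=-1, Forcing=-2]  = 9
SeaLevel = -2·IceMelt + 1  [with IceMelt=7]  = -13
Flux = |SeaLevel - Temp|  [with SeaLevel=-13, Temp=9]  = 22
Uptake = 2·Flux - 3·Forcing - 1  [with Flux=22, Forcing=-2]  = 49

49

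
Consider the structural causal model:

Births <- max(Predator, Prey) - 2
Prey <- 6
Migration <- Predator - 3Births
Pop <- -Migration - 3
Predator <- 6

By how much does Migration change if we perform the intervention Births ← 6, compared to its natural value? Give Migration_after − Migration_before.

-6

The intervention breaks the incoming arrows to Births: Births <- max(Predator, Prey) - 2 no longer applies, and Births = 6.
Migration = Predator - 3Births  [with Predator=6, Births=6]  = -12
Without intervention: Births = max(Predator, Prey) - 2  [with Predator=6, Prey=6]  = 4; Migration = Predator - 3Births  [with Predator=6, Births=4]  = -6.
Change = -12 − (-6) = -6.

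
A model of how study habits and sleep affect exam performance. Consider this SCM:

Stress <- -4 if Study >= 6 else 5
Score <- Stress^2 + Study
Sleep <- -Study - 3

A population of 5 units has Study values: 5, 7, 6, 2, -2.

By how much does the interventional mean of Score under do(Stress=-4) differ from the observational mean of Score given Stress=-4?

-2.9

The intervention sets Stress=-4 in all 5 units regardless of Study. Recomputing Score per unit gives 21, 23, 22, 18, 14; average 19.6.
Observing Stress=-4 restricts to units where Stress's equation naturally yields -4: Study ∈ {7, 6}. In that subpopulation Score = 23, 22, mean 22.5.
Difference = 19.6 − 22.5 = -2.9.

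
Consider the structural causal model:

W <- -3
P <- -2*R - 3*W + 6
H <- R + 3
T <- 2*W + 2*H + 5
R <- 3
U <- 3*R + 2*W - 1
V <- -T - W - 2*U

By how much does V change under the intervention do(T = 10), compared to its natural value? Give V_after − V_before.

Under do(T=10), the mechanism T <- 2*W + 2*H + 5 is discarded; T is fixed at 10.
U = 3*R + 2*W - 1  [with R=3, W=-3]  = 2
V = -T - W - 2*U  [with T=10, W=-3, U=2]  = -11
Without intervention: H = R + 3  [with R=3]  = 6; T = 2*W + 2*H + 5  [with W=-3, H=6]  = 11; U = 3*R + 2*W - 1  [with R=3, W=-3]  = 2; V = -T - W - 2*U  [with T=11, W=-3, U=2]  = -12.
Change = -11 − (-12) = 1.

1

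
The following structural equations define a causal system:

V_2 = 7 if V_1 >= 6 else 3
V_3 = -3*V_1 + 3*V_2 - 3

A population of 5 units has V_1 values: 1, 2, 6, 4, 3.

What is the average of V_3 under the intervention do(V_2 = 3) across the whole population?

Every unit gets V_2=3 under the intervention. V_3 values become 3, 0, -12, -6, -3; E[V_3|do(V_2=3)] = -3.6.

-3.6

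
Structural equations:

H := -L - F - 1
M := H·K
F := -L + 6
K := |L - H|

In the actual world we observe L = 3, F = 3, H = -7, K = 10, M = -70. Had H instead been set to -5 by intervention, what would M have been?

do(H=-5) replaces the equation H := -L - F - 1 with the constant H = -5.
K = |L - H|  [with L=3, H=-5]  = 8
M = H·K  [with H=-5, K=8]  = -40

-40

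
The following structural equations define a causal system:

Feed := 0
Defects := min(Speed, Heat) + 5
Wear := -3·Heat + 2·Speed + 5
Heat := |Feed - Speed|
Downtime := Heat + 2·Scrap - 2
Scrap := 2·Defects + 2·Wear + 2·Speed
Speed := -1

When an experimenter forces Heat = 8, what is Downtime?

The intervention breaks the incoming arrows to Heat: Heat := |Feed - Speed| no longer applies, and Heat = 8.
Wear = -3·Heat + 2·Speed + 5  [with Heat=8, Speed=-1]  = -21
Defects = min(Speed, Heat) + 5  [with Speed=-1, Heat=8]  = 4
Scrap = 2·Defects + 2·Wear + 2·Speed  [with Defects=4, Wear=-21, Speed=-1]  = -36
Downtime = Heat + 2·Scrap - 2  [with Heat=8, Scrap=-36]  = -66

-66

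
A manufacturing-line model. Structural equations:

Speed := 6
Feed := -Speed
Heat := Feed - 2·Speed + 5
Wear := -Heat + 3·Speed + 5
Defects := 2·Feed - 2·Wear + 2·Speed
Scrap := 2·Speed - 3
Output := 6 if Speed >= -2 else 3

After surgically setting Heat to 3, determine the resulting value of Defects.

do(Heat=3) replaces the equation Heat := Feed - 2·Speed + 5 with the constant Heat = 3.
Feed = -Speed  [with Speed=6]  = -6
Wear = -Heat + 3·Speed + 5  [with Heat=3, Speed=6]  = 20
Defects = 2·Feed - 2·Wear + 2·Speed  [with Feed=-6, Wear=20, Speed=6]  = -40

-40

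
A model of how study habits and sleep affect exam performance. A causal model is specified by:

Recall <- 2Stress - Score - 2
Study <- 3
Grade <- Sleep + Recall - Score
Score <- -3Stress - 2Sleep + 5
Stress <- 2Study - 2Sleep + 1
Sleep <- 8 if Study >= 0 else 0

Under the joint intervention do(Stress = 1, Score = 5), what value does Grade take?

-2

Setting Stress = 1, Score = 5 by intervention discards those variables' equations.
Sleep = 8 if Study >= 0 else 0  [with Study=3]  = 8
Recall = 2Stress - Score - 2  [with Stress=1, Score=5]  = -5
Grade = Sleep + Recall - Score  [with Sleep=8, Recall=-5, Score=5]  = -2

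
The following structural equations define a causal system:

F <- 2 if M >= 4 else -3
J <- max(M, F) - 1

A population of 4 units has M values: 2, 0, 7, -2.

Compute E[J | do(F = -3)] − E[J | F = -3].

1.75

Under do(F=-3), F's equation is replaced by F=-3 for every unit. Per-unit J: 1, -1, 6, -3. Mean = 0.75.
Conditioning on F=-3 selects the 3 unit(s) with M ∈ {2, 0, -2}. Their J values: 1, -1, -3. Mean = -1.
Difference = 0.75 − (-1) = 1.75.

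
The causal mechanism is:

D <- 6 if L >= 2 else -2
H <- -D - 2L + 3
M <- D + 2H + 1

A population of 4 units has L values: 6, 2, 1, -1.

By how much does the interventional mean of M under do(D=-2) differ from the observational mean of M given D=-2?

The intervention sets D=-2 in all 4 units regardless of L. Recomputing M per unit gives -15, 1, 5, 13; average 1.
Conditioning on D=-2 selects the 2 unit(s) with L ∈ {1, -1}. Their M values: 5, 13. Mean = 9.
Difference = 1 − 9 = -8.

-8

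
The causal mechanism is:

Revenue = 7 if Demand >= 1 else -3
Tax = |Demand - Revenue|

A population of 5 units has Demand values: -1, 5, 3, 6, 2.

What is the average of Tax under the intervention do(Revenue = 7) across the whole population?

4

Every unit gets Revenue=7 under the intervention. Tax values become 8, 2, 4, 1, 5; E[Tax|do(Revenue=7)] = 4.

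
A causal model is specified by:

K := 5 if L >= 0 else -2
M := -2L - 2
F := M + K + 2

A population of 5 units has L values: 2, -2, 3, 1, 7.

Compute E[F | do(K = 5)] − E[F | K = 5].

Under do(K=5), K's equation is replaced by K=5 for every unit. Per-unit F: 1, 9, -1, 3, -9. Mean = 0.6.
Conditioning on K=5 selects the 4 unit(s) with L ∈ {2, 3, 1, 7}. Their F values: 1, -1, 3, -9. Mean = -1.5.
Difference = 0.6 − (-1.5) = 2.1.

2.1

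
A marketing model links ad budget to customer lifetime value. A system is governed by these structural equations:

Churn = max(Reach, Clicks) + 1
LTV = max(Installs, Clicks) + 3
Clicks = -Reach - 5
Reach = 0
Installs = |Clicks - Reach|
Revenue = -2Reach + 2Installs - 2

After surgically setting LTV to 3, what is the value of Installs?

5

do(LTV=3) replaces the equation LTV = max(Installs, Clicks) + 3 with the constant LTV = 3.
Installs is not downstream of the intervention, so its value is determined by the original equations.
Clicks = -Reach - 5  [with Reach=0]  = -5
Installs = |Clicks - Reach|  [with Clicks=-5, Reach=0]  = 5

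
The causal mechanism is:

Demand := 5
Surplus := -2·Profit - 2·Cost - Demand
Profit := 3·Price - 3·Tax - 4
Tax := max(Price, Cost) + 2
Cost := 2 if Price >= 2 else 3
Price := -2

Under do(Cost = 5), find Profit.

do(Cost=5) replaces the equation Cost := 2 if Price >= 2 else 3 with the constant Cost = 5.
Tax = max(Price, Cost) + 2  [with Price=-2, Cost=5]  = 7
Profit = 3·Price - 3·Tax - 4  [with Price=-2, Tax=7]  = -31

-31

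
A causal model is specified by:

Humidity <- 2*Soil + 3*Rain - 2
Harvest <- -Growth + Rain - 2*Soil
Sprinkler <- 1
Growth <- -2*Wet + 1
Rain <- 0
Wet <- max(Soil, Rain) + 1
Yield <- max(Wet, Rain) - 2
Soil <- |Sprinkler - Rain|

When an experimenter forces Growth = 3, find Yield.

0

Under do(Growth=3), the mechanism Growth <- -2*Wet + 1 is discarded; Growth is fixed at 3.
Since Yield is not a descendant of the intervened variable, it is unaffected.
Soil = |Sprinkler - Rain|  [with Sprinkler=1, Rain=0]  = 1
Wet = max(Soil, Rain) + 1  [with Soil=1, Rain=0]  = 2
Yield = max(Wet, Rain) - 2  [with Wet=2, Rain=0]  = 0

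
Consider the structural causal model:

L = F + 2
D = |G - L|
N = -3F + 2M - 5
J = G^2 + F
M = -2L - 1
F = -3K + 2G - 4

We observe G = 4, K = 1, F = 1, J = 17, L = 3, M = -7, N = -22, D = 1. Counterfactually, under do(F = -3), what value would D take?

5

The intervention breaks the incoming arrows to F: F = -3K + 2G - 4 no longer applies, and F = -3.
L = F + 2  [with F=-3]  = -1
D = |G - L|  [with G=4, L=-1]  = 5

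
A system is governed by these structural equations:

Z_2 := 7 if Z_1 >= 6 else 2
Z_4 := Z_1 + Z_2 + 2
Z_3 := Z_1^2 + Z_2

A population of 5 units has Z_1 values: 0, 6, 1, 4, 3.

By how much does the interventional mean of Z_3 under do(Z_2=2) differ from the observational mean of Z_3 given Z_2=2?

5.9

The intervention sets Z_2=2 in all 5 units regardless of Z_1. Recomputing Z_3 per unit gives 2, 38, 3, 18, 11; average 14.4.
Conditioning on Z_2=2 selects the 4 unit(s) with Z_1 ∈ {0, 1, 4, 3}. Their Z_3 values: 2, 3, 18, 11. Mean = 8.5.
Difference = 14.4 − 8.5 = 5.9.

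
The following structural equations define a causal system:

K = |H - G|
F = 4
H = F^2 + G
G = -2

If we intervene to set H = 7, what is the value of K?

The intervention breaks the incoming arrows to H: H = F^2 + G no longer applies, and H = 7.
K = |H - G|  [with H=7, G=-2]  = 9

9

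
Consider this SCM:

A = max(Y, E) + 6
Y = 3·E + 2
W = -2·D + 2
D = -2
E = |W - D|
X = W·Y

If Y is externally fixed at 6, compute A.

14

Under do(Y=6), the mechanism Y = 3·E + 2 is discarded; Y is fixed at 6.
W = -2·D + 2  [with D=-2]  = 6
E = |W - D|  [with W=6, D=-2]  = 8
A = max(Y, E) + 6  [with Y=6, E=8]  = 14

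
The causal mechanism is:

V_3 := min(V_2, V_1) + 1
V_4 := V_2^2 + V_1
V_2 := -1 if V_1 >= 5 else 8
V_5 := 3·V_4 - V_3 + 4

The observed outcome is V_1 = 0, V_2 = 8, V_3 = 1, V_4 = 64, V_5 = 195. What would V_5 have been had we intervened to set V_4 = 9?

30

Intervening sets V_4 = 9 and removes its equation (V_4 := V_2^2 + V_1).
V_2 = -1 if V_1 >= 5 else 8  [with V_1=0]  = 8
V_3 = min(V_2, V_1) + 1  [with V_2=8, V_1=0]  = 1
V_5 = 3·V_4 - V_3 + 4  [with V_4=9, V_3=1]  = 30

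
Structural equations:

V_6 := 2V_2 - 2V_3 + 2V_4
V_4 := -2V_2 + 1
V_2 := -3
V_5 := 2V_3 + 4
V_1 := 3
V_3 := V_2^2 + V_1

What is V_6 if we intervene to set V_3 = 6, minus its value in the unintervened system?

12

The intervention breaks the incoming arrows to V_3: V_3 := V_2^2 + V_1 no longer applies, and V_3 = 6.
V_4 = -2V_2 + 1  [with V_2=-3]  = 7
V_6 = 2V_2 - 2V_3 + 2V_4  [with V_2=-3, V_3=6, V_4=7]  = -4
Without intervention: V_3 = V_2^2 + V_1  [with V_2=-3, V_1=3]  = 12; V_4 = -2V_2 + 1  [with V_2=-3]  = 7; V_6 = 2V_2 - 2V_3 + 2V_4  [with V_2=-3, V_3=12, V_4=7]  = -16.
Change = -4 − (-16) = 12.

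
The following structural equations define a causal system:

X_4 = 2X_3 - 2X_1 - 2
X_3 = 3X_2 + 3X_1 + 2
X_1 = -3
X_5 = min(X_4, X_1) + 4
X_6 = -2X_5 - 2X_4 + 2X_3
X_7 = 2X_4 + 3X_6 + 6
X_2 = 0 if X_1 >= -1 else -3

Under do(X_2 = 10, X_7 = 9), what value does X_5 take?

Setting X_2 = 10, X_7 = 9 by intervention discards those variables' equations.
X_3 = 3X_2 + 3X_1 + 2  [with X_2=10, X_1=-3]  = 23
X_4 = 2X_3 - 2X_1 - 2  [with X_3=23, X_1=-3]  = 50
X_5 = min(X_4, X_1) + 4  [with X_4=50, X_1=-3]  = 1

1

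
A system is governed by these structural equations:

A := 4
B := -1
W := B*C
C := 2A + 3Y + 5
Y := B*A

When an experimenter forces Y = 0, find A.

Under do(Y=0), the mechanism Y := B*A is discarded; Y is fixed at 0.
A is not downstream of the intervention, so its value is determined by the original equations.

4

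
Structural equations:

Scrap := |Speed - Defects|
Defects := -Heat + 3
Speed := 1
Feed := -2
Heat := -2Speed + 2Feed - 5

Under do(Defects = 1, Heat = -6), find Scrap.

0

The joint intervention fixes Defects = 1, Heat = -6, removing each variable's own equation.
Scrap = |Speed - Defects|  [with Speed=1, Defects=1]  = 0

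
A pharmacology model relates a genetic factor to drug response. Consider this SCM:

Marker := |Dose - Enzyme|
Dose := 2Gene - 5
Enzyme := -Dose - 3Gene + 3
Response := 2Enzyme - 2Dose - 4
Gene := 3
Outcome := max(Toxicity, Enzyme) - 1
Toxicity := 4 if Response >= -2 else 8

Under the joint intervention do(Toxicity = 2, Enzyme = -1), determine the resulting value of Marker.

2

Under do(Toxicity = 2, Enzyme = -1), each intervened variable's structural equation is replaced by its fixed value.
Dose = 2Gene - 5  [with Gene=3]  = 1
Marker = |Dose - Enzyme|  [with Dose=1, Enzyme=-1]  = 2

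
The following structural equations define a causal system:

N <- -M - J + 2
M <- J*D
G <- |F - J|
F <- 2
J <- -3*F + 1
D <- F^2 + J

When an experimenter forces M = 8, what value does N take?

-1

Intervening sets M = 8 and removes its equation (M <- J*D).
J = -3*F + 1  [with F=2]  = -5
N = -M - J + 2  [with M=8, J=-5]  = -1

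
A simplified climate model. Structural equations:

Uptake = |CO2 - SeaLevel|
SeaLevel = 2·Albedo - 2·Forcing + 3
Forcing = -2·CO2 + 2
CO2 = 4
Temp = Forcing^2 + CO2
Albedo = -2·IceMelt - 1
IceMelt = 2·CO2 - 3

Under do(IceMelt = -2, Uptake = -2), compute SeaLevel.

21

The joint intervention fixes IceMelt = -2, Uptake = -2, removing each variable's own equation.
Forcing = -2·CO2 + 2  [with CO2=4]  = -6
Albedo = -2·IceMelt - 1  [with IceMelt=-2]  = 3
SeaLevel = 2·Albedo - 2·Forcing + 3  [with Albedo=3, Forcing=-6]  = 21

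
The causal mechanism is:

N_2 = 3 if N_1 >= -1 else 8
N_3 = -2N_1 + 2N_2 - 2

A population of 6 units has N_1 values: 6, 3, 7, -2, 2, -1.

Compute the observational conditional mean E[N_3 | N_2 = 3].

Observing N_2=3 restricts to units where N_2's equation naturally yields 3: N_1 ∈ {6, 3, 7, 2, -1}. In that subpopulation N_3 = -8, -2, -10, 0, 6, mean -2.8.

-2.8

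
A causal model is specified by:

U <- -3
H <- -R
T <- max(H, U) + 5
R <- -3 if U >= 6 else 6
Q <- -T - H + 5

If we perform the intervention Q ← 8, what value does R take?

Under do(Q=8), the mechanism Q <- -T - H + 5 is discarded; Q is fixed at 8.
No directed path runs from Q to R, so R keeps its natural value.
R = -3 if U >= 6 else 6  [with U=-3]  = 6

6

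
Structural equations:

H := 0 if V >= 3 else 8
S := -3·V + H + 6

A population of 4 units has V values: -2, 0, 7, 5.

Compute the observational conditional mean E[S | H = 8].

17

Observing H=8 restricts to units where H's equation naturally yields 8: V ∈ {-2, 0}. In that subpopulation S = 20, 14, mean 17.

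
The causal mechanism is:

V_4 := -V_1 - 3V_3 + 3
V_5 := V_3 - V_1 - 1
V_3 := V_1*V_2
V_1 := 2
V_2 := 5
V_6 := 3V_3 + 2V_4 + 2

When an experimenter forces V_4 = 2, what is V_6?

Under do(V_4=2), the mechanism V_4 := -V_1 - 3V_3 + 3 is discarded; V_4 is fixed at 2.
V_3 = V_1*V_2  [with V_1=2, V_2=5]  = 10
V_6 = 3V_3 + 2V_4 + 2  [with V_3=10, V_4=2]  = 36

36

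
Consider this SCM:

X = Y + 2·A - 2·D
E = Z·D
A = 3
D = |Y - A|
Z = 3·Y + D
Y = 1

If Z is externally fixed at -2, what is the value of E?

Under do(Z=-2), the mechanism Z = 3·Y + D is discarded; Z is fixed at -2.
D = |Y - A|  [with Y=1, A=3]  = 2
E = Z·D  [with Z=-2, D=2]  = -4

-4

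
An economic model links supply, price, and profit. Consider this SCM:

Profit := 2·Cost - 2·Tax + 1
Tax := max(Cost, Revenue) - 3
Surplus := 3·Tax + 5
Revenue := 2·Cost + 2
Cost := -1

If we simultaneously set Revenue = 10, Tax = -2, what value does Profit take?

3

Setting Revenue = 10, Tax = -2 by intervention discards those variables' equations.
Profit = 2·Cost - 2·Tax + 1  [with Cost=-1, Tax=-2]  = 3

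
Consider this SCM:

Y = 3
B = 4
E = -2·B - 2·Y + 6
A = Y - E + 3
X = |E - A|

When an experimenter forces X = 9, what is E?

-8

do(X=9) replaces the equation X = |E - A| with the constant X = 9.
E is not downstream of the intervention, so its value is determined by the original equations.
E = -2·B - 2·Y + 6  [with B=4, Y=3]  = -8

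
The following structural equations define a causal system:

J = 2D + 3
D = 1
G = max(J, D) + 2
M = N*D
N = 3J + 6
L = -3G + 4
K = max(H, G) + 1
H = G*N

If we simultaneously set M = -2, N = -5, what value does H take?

Under do(M = -2, N = -5), each intervened variable's structural equation is replaced by its fixed value.
J = 2D + 3  [with D=1]  = 5
G = max(J, D) + 2  [with J=5, D=1]  = 7
H = G*N  [with G=7, N=-5]  = -35

-35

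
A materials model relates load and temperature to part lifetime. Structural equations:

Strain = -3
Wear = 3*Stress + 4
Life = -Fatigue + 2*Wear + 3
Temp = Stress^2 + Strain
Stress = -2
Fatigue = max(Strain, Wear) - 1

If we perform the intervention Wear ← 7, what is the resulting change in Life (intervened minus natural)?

9

Under do(Wear=7), the mechanism Wear = 3*Stress + 4 is discarded; Wear is fixed at 7.
Fatigue = max(Strain, Wear) - 1  [with Strain=-3, Wear=7]  = 6
Life = -Fatigue + 2*Wear + 3  [with Fatigue=6, Wear=7]  = 11
Without intervention: Wear = 3*Stress + 4  [with Stress=-2]  = -2; Fatigue = max(Strain, Wear) - 1  [with Strain=-3, Wear=-2]  = -3; Life = -Fatigue + 2*Wear + 3  [with Fatigue=-3, Wear=-2]  = 2.
Change = 11 − 2 = 9.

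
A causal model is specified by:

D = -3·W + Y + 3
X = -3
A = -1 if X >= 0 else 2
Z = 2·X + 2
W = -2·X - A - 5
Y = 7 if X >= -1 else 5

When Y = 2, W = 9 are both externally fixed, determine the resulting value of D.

-22

The joint intervention fixes Y = 2, W = 9, removing each variable's own equation.
D = -3·W + Y + 3  [with W=9, Y=2]  = -22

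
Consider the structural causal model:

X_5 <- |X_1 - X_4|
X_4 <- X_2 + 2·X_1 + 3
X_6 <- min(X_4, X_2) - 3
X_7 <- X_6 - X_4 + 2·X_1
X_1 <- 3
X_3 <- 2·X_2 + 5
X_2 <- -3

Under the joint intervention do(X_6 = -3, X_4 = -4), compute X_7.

Under do(X_6 = -3, X_4 = -4), each intervened variable's structural equation is replaced by its fixed value.
X_7 = X_6 - X_4 + 2·X_1  [with X_6=-3, X_4=-4, X_1=3]  = 7

7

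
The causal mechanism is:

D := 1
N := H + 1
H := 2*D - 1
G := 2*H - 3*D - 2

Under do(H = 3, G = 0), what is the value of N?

Setting H = 3, G = 0 by intervention discards those variables' equations.
N = H + 1  [with H=3]  = 4

4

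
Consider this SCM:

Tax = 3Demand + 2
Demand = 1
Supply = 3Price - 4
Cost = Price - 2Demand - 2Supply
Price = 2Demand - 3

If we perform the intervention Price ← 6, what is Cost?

-24

Under do(Price=6), the mechanism Price = 2Demand - 3 is discarded; Price is fixed at 6.
Supply = 3Price - 4  [with Price=6]  = 14
Cost = Price - 2Demand - 2Supply  [with Price=6, Demand=1, Supply=14]  = -24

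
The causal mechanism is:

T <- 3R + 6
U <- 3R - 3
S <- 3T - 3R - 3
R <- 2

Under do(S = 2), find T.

Under do(S=2), the mechanism S <- 3T - 3R - 3 is discarded; S is fixed at 2.
Since T is not a descendant of the intervened variable, it is unaffected.
T = 3R + 6  [with R=2]  = 12

12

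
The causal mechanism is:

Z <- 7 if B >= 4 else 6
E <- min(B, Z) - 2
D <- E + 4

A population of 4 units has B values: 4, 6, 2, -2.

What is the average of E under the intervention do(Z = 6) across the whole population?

do(Z=6) breaks Z's dependence on B. With Z=6 fixed, E across the units is 2, 4, 0, -4, mean 0.5.

0.5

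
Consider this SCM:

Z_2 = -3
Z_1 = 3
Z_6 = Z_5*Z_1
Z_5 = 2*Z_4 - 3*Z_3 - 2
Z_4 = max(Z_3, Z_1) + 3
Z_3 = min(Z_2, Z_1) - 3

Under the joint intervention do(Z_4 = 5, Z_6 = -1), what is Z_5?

26

Setting Z_4 = 5, Z_6 = -1 by intervention discards those variables' equations.
Z_3 = min(Z_2, Z_1) - 3  [with Z_2=-3, Z_1=3]  = -6
Z_5 = 2*Z_4 - 3*Z_3 - 2  [with Z_4=5, Z_3=-6]  = 26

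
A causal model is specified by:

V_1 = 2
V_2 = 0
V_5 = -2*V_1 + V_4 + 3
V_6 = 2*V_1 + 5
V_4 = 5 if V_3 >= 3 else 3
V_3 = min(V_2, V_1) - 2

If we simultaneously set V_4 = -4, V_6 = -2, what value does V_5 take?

-5

Setting V_4 = -4, V_6 = -2 by intervention discards those variables' equations.
V_5 = -2*V_1 + V_4 + 3  [with V_1=2, V_4=-4]  = -5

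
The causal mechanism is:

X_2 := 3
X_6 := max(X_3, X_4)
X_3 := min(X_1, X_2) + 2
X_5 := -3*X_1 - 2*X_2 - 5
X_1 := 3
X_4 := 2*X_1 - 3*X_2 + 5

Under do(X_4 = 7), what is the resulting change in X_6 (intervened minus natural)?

2

Under do(X_4=7), the mechanism X_4 := 2*X_1 - 3*X_2 + 5 is discarded; X_4 is fixed at 7.
X_3 = min(X_1, X_2) + 2  [with X_1=3, X_2=3]  = 5
X_6 = max(X_3, X_4)  [with X_3=5, X_4=7]  = 7
Without intervention: X_3 = min(X_1, X_2) + 2  [with X_1=3, X_2=3]  = 5; X_4 = 2*X_1 - 3*X_2 + 5  [with X_1=3, X_2=3]  = 2; X_6 = max(X_3, X_4)  [with X_3=5, X_4=2]  = 5.
Change = 7 − 5 = 2.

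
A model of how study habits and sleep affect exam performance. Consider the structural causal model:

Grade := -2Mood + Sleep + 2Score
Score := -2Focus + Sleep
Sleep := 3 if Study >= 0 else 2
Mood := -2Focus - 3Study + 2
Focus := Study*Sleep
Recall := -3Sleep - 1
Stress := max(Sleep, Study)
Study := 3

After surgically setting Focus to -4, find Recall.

The intervention breaks the incoming arrows to Focus: Focus := Study*Sleep no longer applies, and Focus = -4.
No directed path runs from Focus to Recall, so Recall keeps its natural value.
Sleep = 3 if Study >= 0 else 2  [with Study=3]  = 3
Recall = -3Sleep - 1  [with Sleep=3]  = -10

-10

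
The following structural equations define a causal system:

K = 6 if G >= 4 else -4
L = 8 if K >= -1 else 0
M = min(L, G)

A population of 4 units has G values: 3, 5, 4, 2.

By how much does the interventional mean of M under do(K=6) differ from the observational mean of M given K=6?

-1

Every unit gets K=6 under the intervention. M values become 3, 5, 4, 2; E[M|do(K=6)] = 3.5.
Conditioning on K=6 selects the 2 unit(s) with G ∈ {5, 4}. Their M values: 5, 4. Mean = 4.5.
Difference = 3.5 − 4.5 = -1.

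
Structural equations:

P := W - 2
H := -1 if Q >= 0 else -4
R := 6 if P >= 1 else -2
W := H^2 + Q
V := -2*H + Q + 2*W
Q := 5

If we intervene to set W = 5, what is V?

do(W=5) replaces the equation W := H^2 + Q with the constant W = 5.
H = -1 if Q >= 0 else -4  [with Q=5]  = -1
V = -2*H + Q + 2*W  [with H=-1, Q=5, W=5]  = 17

17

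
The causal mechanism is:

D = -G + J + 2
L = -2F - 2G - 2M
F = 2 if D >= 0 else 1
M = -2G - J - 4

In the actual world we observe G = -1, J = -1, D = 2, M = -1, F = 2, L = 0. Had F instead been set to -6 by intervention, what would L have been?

The intervention breaks the incoming arrows to F: F = 2 if D >= 0 else 1 no longer applies, and F = -6.
M = -2G - J - 4  [with G=-1, J=-1]  = -1
L = -2F - 2G - 2M  [with F=-6, G=-1, M=-1]  = 16

16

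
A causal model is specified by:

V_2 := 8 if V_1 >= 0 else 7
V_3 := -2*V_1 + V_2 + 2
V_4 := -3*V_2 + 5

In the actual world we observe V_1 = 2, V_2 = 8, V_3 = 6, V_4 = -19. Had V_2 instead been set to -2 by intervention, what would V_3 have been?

The intervention breaks the incoming arrows to V_2: V_2 := 8 if V_1 >= 0 else 7 no longer applies, and V_2 = -2.
V_3 = -2*V_1 + V_2 + 2  [with V_1=2, V_2=-2]  = -4

-4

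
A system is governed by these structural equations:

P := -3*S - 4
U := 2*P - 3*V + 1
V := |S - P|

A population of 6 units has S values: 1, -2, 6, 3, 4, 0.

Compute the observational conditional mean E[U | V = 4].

E[U|V=4] averages over only the 2 units with V=4 (S = -2, 0): U = -7, -19, mean -13.

-13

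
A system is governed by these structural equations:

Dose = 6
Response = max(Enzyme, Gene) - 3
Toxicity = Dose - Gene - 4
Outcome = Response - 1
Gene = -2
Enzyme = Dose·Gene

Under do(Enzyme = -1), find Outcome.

-5

The intervention breaks the incoming arrows to Enzyme: Enzyme = Dose·Gene no longer applies, and Enzyme = -1.
Response = max(Enzyme, Gene) - 3  [with Enzyme=-1, Gene=-2]  = -4
Outcome = Response - 1  [with Response=-4]  = -5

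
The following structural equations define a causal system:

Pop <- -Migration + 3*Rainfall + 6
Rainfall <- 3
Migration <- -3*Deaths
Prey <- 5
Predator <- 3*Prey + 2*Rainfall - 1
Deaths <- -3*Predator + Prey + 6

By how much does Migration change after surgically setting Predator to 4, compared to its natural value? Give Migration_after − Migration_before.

do(Predator=4) replaces the equation Predator <- 3*Prey + 2*Rainfall - 1 with the constant Predator = 4.
Deaths = -3*Predator + Prey + 6  [with Predator=4, Prey=5]  = -1
Migration = -3*Deaths  [with Deaths=-1]  = 3
Without intervention: Predator = 3*Prey + 2*Rainfall - 1  [with Prey=5, Rainfall=3]  = 20; Deaths = -3*Predator + Prey + 6  [with Predator=20, Prey=5]  = -49; Migration = -3*Deaths  [with Deaths=-49]  = 147.
Change = 3 − 147 = -144.

-144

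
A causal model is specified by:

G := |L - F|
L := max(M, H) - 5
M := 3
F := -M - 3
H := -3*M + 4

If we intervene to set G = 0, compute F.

-6

The intervention breaks the incoming arrows to G: G := |L - F| no longer applies, and G = 0.
Since F is not a descendant of the intervened variable, it is unaffected.
F = -M - 3  [with M=3]  = -6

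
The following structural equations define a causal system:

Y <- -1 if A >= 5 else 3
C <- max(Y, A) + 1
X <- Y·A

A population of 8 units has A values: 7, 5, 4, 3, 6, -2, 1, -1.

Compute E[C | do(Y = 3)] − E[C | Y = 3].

1.05

The intervention sets Y=3 in all 8 units regardless of A. Recomputing C per unit gives 8, 6, 5, 4, 7, 4, 4, 4; average 5.25.
E[C|Y=3] averages over only the 5 units with Y=3 (A = 4, 3, -2, 1, -1): C = 5, 4, 4, 4, 4, mean 4.2.
Difference = 5.25 − 4.2 = 1.05.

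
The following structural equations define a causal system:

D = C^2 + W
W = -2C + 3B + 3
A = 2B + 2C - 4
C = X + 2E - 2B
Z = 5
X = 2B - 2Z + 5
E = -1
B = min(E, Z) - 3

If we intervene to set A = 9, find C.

do(A=9) replaces the equation A = 2B + 2C - 4 with the constant A = 9.
C is not downstream of the intervention, so its value is determined by the original equations.
B = min(E, Z) - 3  [with E=-1, Z=5]  = -4
X = 2B - 2Z + 5  [with B=-4, Z=5]  = -13
C = X + 2E - 2B  [with X=-13, E=-1, B=-4]  = -7

-7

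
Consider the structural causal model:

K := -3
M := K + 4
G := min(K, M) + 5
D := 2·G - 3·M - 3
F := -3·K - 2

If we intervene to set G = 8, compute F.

7

do(G=8) replaces the equation G := min(K, M) + 5 with the constant G = 8.
F is not downstream of the intervention, so its value is determined by the original equations.
F = -3·K - 2  [with K=-3]  = 7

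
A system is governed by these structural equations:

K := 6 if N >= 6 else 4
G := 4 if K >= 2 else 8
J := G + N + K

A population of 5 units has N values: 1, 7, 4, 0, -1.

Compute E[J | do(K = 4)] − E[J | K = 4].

1.2

The intervention sets K=4 in all 5 units regardless of N. Recomputing J per unit gives 9, 15, 12, 8, 7; average 10.2.
Observing K=4 restricts to units where K's equation naturally yields 4: N ∈ {1, 4, 0, -1}. In that subpopulation J = 9, 12, 8, 7, mean 9.
Difference = 10.2 − 9 = 1.2.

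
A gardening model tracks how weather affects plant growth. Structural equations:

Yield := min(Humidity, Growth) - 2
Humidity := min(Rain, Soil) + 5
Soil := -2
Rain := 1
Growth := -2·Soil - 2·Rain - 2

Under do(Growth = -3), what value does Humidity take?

The intervention breaks the incoming arrows to Growth: Growth := -2·Soil - 2·Rain - 2 no longer applies, and Growth = -3.
Humidity is not downstream of the intervention, so its value is determined by the original equations.
Humidity = min(Rain, Soil) + 5  [with Rain=1, Soil=-2]  = 3

3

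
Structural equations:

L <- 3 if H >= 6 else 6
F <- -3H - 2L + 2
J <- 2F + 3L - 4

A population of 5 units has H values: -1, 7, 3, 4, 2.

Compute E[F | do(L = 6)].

do(L=6) breaks L's dependence on H. With L=6 fixed, F across the units is -7, -31, -19, -22, -16, mean -19.

-19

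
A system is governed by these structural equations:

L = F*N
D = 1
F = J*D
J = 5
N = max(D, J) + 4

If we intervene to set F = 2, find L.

do(F=2) replaces the equation F = J*D with the constant F = 2.
N = max(D, J) + 4  [with D=1, J=5]  = 9
L = F*N  [with F=2, N=9]  = 18

18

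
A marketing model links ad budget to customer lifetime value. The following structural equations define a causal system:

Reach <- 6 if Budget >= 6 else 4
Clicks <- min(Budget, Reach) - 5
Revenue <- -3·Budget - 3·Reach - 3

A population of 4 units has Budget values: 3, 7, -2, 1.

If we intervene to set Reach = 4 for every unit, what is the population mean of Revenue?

-21.75

do(Reach=4) breaks Reach's dependence on Budget. With Reach=4 fixed, Revenue across the units is -24, -36, -9, -18, mean -21.75.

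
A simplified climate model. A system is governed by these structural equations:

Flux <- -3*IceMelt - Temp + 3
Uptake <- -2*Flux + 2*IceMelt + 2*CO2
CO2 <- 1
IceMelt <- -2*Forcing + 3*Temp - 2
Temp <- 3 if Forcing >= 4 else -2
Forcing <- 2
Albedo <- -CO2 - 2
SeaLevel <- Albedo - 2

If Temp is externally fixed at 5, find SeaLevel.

-5

The intervention breaks the incoming arrows to Temp: Temp <- 3 if Forcing >= 4 else -2 no longer applies, and Temp = 5.
No directed path runs from Temp to SeaLevel, so SeaLevel keeps its natural value.
Albedo = -CO2 - 2  [with CO2=1]  = -3
SeaLevel = Albedo - 2  [with Albedo=-3]  = -5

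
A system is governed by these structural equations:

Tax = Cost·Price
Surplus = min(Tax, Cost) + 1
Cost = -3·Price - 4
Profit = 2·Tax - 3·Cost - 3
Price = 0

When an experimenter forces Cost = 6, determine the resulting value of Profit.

Under do(Cost=6), the mechanism Cost = -3·Price - 4 is discarded; Cost is fixed at 6.
Tax = Cost·Price  [with Cost=6, Price=0]  = 0
Profit = 2·Tax - 3·Cost - 3  [with Tax=0, Cost=6]  = -21

-21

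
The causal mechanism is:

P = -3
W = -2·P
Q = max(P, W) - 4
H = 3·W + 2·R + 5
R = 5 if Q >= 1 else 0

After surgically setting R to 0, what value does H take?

Intervening sets R = 0 and removes its equation (R = 5 if Q >= 1 else 0).
W = -2·P  [with P=-3]  = 6
H = 3·W + 2·R + 5  [with W=6, R=0]  = 23

23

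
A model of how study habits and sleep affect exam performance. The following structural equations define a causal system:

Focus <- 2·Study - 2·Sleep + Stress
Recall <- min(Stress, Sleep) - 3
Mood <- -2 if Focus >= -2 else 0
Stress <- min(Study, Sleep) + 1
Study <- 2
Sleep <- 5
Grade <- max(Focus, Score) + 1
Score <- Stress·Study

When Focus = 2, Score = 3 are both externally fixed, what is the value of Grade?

4

The joint intervention fixes Focus = 2, Score = 3, removing each variable's own equation.
Grade = max(Focus, Score) + 1  [with Focus=2, Score=3]  = 4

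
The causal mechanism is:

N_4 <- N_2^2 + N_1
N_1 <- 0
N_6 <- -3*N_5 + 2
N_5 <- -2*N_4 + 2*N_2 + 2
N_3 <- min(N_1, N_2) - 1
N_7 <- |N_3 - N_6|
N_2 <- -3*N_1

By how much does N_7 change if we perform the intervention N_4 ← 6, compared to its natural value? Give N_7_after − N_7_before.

The intervention breaks the incoming arrows to N_4: N_4 <- N_2^2 + N_1 no longer applies, and N_4 = 6.
N_2 = -3*N_1  [with N_1=0]  = 0
N_3 = min(N_1, N_2) - 1  [with N_1=0, N_2=0]  = -1
N_5 = -2*N_4 + 2*N_2 + 2  [with N_4=6, N_2=0]  = -10
N_6 = -3*N_5 + 2  [with N_5=-10]  = 32
N_7 = |N_3 - N_6|  [with N_3=-1, N_6=32]  = 33
Without intervention: N_2 = -3*N_1  [with N_1=0]  = 0; N_3 = min(N_1, N_2) - 1  [with N_1=0, N_2=0]  = -1; N_4 = N_2^2 + N_1  [with N_2=0, N_1=0]  = 0; N_5 = -2*N_4 + 2*N_2 + 2  [with N_4=0, N_2=0]  = 2; N_6 = -3*N_5 + 2  [with N_5=2]  = -4; N_7 = |N_3 - N_6|  [with N_3=-1, N_6=-4]  = 3.
Change = 33 − 3 = 30.

30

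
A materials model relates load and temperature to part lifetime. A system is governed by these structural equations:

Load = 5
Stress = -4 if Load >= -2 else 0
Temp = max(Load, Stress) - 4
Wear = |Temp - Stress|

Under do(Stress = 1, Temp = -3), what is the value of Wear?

Setting Stress = 1, Temp = -3 by intervention discards those variables' equations.
Wear = |Temp - Stress|  [with Temp=-3, Stress=1]  = 4

4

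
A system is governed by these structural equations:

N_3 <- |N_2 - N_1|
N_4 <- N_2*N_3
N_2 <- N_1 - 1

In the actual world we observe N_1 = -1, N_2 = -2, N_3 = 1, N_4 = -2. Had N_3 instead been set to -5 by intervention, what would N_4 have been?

10

The intervention breaks the incoming arrows to N_3: N_3 <- |N_2 - N_1| no longer applies, and N_3 = -5.
N_2 = N_1 - 1  [with N_1=-1]  = -2
N_4 = N_2*N_3  [with N_2=-2, N_3=-5]  = 10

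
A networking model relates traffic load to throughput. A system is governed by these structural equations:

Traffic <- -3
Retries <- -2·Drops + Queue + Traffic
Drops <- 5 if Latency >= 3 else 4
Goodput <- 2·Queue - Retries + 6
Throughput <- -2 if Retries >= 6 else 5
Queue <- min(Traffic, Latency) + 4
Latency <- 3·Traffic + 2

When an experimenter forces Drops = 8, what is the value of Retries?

Intervening sets Drops = 8 and removes its equation (Drops <- 5 if Latency >= 3 else 4).
Latency = 3·Traffic + 2  [with Traffic=-3]  = -7
Queue = min(Traffic, Latency) + 4  [with Traffic=-3, Latency=-7]  = -3
Retries = -2·Drops + Queue + Traffic  [with Drops=8, Queue=-3, Traffic=-3]  = -22

-22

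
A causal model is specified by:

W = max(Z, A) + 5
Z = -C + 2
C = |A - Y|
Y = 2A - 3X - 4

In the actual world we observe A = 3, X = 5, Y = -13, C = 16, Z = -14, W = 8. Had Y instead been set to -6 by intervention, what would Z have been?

-7

do(Y=-6) replaces the equation Y = 2A - 3X - 4 with the constant Y = -6.
C = |A - Y|  [with A=3, Y=-6]  = 9
Z = -C + 2  [with C=9]  = -7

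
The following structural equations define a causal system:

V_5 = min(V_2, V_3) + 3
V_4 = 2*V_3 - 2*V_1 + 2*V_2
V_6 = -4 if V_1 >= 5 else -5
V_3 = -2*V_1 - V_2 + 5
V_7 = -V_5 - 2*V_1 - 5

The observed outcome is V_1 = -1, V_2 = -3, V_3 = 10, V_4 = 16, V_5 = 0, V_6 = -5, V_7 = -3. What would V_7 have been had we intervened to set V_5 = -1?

Under do(V_5=-1), the mechanism V_5 = min(V_2, V_3) + 3 is discarded; V_5 is fixed at -1.
V_7 = -V_5 - 2*V_1 - 5  [with V_5=-1, V_1=-1]  = -2

-2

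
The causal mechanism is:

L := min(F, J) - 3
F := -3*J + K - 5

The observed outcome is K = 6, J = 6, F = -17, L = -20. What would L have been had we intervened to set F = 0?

The intervention breaks the incoming arrows to F: F := -3*J + K - 5 no longer applies, and F = 0.
L = min(F, J) - 3  [with F=0, J=6]  = -3

-3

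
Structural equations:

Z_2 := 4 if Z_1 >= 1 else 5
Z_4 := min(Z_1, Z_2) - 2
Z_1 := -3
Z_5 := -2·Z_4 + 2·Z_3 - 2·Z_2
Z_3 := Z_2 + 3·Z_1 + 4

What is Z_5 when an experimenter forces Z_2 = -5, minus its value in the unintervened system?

do(Z_2=-5) replaces the equation Z_2 := 4 if Z_1 >= 1 else 5 with the constant Z_2 = -5.
Z_3 = Z_2 + 3·Z_1 + 4  [with Z_2=-5, Z_1=-3]  = -10
Z_4 = min(Z_1, Z_2) - 2  [with Z_1=-3, Z_2=-5]  = -7
Z_5 = -2·Z_4 + 2·Z_3 - 2·Z_2  [with Z_4=-7, Z_3=-10, Z_2=-5]  = 4
Without intervention: Z_2 = 4 if Z_1 >= 1 else 5  [with Z_1=-3]  = 5; Z_3 = Z_2 + 3·Z_1 + 4  [with Z_2=5, Z_1=-3]  = 0; Z_4 = min(Z_1, Z_2) - 2  [with Z_1=-3, Z_2=5]  = -5; Z_5 = -2·Z_4 + 2·Z_3 - 2·Z_2  [with Z_4=-5, Z_3=0, Z_2=5]  = 0.
Change = 4 − 0 = 4.

4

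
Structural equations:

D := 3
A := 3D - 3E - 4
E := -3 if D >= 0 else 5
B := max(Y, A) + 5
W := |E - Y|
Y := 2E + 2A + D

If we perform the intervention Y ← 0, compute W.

3

Under do(Y=0), the mechanism Y := 2E + 2A + D is discarded; Y is fixed at 0.
E = -3 if D >= 0 else 5  [with D=3]  = -3
W = |E - Y|  [with E=-3, Y=0]  = 3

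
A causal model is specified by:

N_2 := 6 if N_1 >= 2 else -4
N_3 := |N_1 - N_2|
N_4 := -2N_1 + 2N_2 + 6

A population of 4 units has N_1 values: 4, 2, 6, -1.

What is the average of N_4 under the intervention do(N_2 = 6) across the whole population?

12.5

do(N_2=6) breaks N_2's dependence on N_1. With N_2=6 fixed, N_4 across the units is 10, 14, 6, 20, mean 12.5.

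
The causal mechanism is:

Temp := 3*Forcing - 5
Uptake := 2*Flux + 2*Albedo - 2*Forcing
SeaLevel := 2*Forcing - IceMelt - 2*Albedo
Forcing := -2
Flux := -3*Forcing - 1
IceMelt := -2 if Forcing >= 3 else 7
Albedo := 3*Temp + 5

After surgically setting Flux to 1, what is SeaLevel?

45

do(Flux=1) replaces the equation Flux := -3*Forcing - 1 with the constant Flux = 1.
Since SeaLevel is not a descendant of the intervened variable, it is unaffected.
Temp = 3*Forcing - 5  [with Forcing=-2]  = -11
IceMelt = -2 if Forcing >= 3 else 7  [with Forcing=-2]  = 7
Albedo = 3*Temp + 5  [with Temp=-11]  = -28
SeaLevel = 2*Forcing - IceMelt - 2*Albedo  [with Forcing=-2, IceMelt=7, Albedo=-28]  = 45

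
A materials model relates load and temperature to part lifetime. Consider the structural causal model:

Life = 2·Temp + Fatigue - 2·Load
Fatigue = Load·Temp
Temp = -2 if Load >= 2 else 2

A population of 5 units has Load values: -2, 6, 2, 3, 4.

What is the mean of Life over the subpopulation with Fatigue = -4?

Conditioning on Fatigue=-4 selects the 2 unit(s) with Load ∈ {-2, 2}. Their Life values: 4, -12. Mean = -4.

-4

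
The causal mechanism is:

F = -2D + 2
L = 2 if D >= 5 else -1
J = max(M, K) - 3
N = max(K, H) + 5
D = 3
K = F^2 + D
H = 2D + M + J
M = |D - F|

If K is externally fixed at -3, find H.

17

Under do(K=-3), the mechanism K = F^2 + D is discarded; K is fixed at -3.
F = -2D + 2  [with D=3]  = -4
M = |D - F|  [with D=3, F=-4]  = 7
J = max(M, K) - 3  [with M=7, K=-3]  = 4
H = 2D + M + J  [with D=3, M=7, J=4]  = 17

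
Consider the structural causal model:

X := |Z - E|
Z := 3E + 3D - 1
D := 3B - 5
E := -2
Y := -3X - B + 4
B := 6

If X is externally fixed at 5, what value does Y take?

The intervention breaks the incoming arrows to X: X := |Z - E| no longer applies, and X = 5.
Y = -3X - B + 4  [with X=5, B=6]  = -17

-17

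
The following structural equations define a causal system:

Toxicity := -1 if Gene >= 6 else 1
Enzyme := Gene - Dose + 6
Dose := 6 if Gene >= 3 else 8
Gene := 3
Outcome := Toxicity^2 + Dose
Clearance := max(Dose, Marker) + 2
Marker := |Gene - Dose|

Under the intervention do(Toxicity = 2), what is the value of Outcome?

Under do(Toxicity=2), the mechanism Toxicity := -1 if Gene >= 6 else 1 is discarded; Toxicity is fixed at 2.
Dose = 6 if Gene >= 3 else 8  [with Gene=3]  = 6
Outcome = Toxicity^2 + Dose  [with Toxicity=2, Dose=6]  = 10

10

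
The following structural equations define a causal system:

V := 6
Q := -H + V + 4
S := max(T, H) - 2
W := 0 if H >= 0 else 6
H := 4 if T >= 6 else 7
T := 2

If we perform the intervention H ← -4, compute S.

0

The intervention breaks the incoming arrows to H: H := 4 if T >= 6 else 7 no longer applies, and H = -4.
S = max(T, H) - 2  [with T=2, H=-4]  = 0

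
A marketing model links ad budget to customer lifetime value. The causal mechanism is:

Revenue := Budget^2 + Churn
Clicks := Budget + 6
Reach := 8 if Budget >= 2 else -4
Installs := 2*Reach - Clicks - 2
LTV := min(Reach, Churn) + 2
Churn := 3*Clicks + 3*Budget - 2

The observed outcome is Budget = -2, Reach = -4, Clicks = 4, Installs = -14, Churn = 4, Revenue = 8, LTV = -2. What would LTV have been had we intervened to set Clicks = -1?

The intervention breaks the incoming arrows to Clicks: Clicks := Budget + 6 no longer applies, and Clicks = -1.
Reach = 8 if Budget >= 2 else -4  [with Budget=-2]  = -4
Churn = 3*Clicks + 3*Budget - 2  [with Clicks=-1, Budget=-2]  = -11
LTV = min(Reach, Churn) + 2  [with Reach=-4, Churn=-11]  = -9

-9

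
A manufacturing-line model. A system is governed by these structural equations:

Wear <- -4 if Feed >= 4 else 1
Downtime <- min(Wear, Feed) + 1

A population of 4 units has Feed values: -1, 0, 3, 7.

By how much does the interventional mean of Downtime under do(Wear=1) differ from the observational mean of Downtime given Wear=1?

0.25

Every unit gets Wear=1 under the intervention. Downtime values become 0, 1, 2, 2; E[Downtime|do(Wear=1)] = 1.25.
E[Downtime|Wear=1] averages over only the 3 units with Wear=1 (Feed = -1, 0, 3): Downtime = 0, 1, 2, mean 1.
Difference = 1.25 − 1 = 0.25.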